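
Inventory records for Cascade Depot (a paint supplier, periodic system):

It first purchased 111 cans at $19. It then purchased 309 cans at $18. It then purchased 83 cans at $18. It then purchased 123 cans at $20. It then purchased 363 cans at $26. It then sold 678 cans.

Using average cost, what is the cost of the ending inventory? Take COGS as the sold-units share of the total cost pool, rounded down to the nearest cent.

Ending inventory = $6,623.46

Sale 1, sell 678: 678/989 × $21,063.00 → $14,439.54
Ending inventory (cost pool remaining) = $6,623.46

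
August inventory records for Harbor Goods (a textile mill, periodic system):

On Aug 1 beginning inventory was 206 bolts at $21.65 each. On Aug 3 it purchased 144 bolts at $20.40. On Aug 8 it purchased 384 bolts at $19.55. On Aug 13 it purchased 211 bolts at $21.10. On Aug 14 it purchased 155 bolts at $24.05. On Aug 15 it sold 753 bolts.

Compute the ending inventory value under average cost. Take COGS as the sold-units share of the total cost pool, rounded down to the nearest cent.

Aug 15, sell 753: 753/1100 × $23,084.55 → $15,802.42
Ending inventory (cost pool remaining) = $7,282.13
Check: goods available $23,084.55 = COGS $15,802.42 + ending $7,282.13

Ending inventory = $7,282.13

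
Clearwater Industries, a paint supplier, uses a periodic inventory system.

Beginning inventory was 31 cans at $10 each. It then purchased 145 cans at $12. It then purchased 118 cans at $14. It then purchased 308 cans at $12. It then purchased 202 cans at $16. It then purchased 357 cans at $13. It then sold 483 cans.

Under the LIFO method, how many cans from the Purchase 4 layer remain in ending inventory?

Sale 1 (483) [LIFO — newest first]: 357 @ $13 + 126 @ $16 = $6,657
Ending inventory: 31 @ $10 + 145 @ $12 + 118 @ $14 + 308 @ $12 + 76 @ $16 = $8,614
Check: goods available $15,271 = COGS $6,657 + ending $8,614

76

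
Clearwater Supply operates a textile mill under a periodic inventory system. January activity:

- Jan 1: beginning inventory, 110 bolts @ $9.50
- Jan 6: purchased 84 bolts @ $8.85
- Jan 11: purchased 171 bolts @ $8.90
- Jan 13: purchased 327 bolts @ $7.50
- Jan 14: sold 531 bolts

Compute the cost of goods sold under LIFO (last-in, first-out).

Jan 14, 531 sold [LIFO — newest first]: 327 @ $7.50 + 171 @ $8.90 + 33 @ $8.85 = $4,266.45
Ending inventory: 110 @ $9.50 + 51 @ $8.85 = $1,496.35

COGS = $4,266.45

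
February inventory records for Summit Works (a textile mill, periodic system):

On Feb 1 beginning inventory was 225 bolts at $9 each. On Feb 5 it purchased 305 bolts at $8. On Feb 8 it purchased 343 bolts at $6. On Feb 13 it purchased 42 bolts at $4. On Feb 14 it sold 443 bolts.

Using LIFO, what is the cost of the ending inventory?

Ending inventory = $4,001

Feb 14, 443 sold [LIFO — newest first]: 42 @ $4 + 343 @ $6 + 58 @ $8 = $2,690
Ending inventory: 225 @ $9 + 247 @ $8 = $4,001
Check: goods available $6,691 = COGS $2,690 + ending $4,001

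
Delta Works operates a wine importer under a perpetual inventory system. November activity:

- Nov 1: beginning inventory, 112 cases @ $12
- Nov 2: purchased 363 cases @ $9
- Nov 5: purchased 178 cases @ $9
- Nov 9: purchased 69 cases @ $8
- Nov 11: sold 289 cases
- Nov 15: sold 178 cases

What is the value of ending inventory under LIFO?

Ending inventory = $2,631

Nov 11, 289 sold [LIFO — newest first]: 69 @ $8 + 178 @ $9 + 42 @ $9 = $2,532
Nov 15, 178 sold [LIFO — newest first]: 178 @ $9 = $1,602
Total COGS = $2,532 + $1,602 = $4,134
Ending inventory: 112 @ $12 + 143 @ $9 = $2,631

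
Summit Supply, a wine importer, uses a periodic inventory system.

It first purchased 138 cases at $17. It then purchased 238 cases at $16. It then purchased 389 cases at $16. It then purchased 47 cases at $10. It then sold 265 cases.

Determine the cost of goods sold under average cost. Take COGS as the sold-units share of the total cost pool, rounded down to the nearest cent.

COGS = $4,193.00

Sale 1, sell 265: 265/812 × $12,848.00 → $4,193.00
Ending inventory (cost pool remaining) = $8,655.00
Check: goods available $12,848.00 = COGS $4,193.00 + ending $8,655.00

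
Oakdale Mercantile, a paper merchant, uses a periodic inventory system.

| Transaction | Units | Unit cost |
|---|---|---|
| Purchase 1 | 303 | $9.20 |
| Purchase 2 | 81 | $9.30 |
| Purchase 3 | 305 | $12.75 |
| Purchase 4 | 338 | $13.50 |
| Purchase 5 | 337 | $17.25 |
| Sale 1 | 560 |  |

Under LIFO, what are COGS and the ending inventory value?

COGS = $8,823.75; ending inventory = $8,982.15

Sale 1 (560) [LIFO — newest first]: 337 @ $17.25 + 223 @ $13.50 = $8,823.75
Ending inventory: 303 @ $9.20 + 81 @ $9.30 + 305 @ $12.75 + 115 @ $13.50 = $8,982.15
Check: goods available $17,805.90 = COGS $8,823.75 + ending $8,982.15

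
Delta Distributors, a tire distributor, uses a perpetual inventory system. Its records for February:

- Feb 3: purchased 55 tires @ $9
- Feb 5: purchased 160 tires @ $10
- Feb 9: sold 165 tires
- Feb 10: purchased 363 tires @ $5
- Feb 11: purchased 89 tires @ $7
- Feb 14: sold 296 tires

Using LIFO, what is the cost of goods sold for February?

COGS = $3,303

Feb 9, 165 sold [LIFO — newest first]: 160 @ $10 + 5 @ $9 = $1,645
Feb 14, 296 sold [LIFO — newest first]: 89 @ $7 + 207 @ $5 = $1,658
Total COGS = $1,645 + $1,658 = $3,303
Ending inventory: 50 @ $9 + 156 @ $5 = $1,230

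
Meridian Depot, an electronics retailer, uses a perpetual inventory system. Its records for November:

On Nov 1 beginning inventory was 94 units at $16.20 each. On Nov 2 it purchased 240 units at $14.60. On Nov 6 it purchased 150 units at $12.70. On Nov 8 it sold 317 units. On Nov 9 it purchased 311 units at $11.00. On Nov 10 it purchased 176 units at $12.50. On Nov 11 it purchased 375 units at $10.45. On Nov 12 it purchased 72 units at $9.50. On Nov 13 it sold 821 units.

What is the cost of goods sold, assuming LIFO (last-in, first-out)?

Nov 8, 317 sold [LIFO — newest first]: 150 @ $12.70 + 167 @ $14.60 = $4,343.20
Nov 13, 821 sold [LIFO — newest first]: 72 @ $9.50 + 375 @ $10.45 + 176 @ $12.50 + 198 @ $11.00 = $8,980.75
Total COGS = $4,343.20 + $8,980.75 = $13,323.95
Ending inventory: 94 @ $16.20 + 73 @ $14.60 + 113 @ $11.00 = $3,831.60

COGS = $13,323.95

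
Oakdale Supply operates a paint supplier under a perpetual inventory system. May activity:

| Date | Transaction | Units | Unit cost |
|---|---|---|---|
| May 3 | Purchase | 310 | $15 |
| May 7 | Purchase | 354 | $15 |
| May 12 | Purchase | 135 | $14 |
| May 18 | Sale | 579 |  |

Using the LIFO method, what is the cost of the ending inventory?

Ending inventory = $3,300

May 18, 579 sold [LIFO — newest first]: 135 @ $14 + 354 @ $15 + 90 @ $15 = $8,550
Ending inventory: 220 @ $15 = $3,300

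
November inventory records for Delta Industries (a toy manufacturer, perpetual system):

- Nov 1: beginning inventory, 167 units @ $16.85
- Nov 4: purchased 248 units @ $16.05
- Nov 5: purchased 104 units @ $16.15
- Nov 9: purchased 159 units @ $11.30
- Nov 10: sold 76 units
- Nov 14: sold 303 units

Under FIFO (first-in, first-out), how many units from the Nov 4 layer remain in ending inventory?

36

Nov 10, 76 sold [FIFO — oldest first]: 76 @ $16.85 = $1,280.60
Nov 14, 303 sold [FIFO — oldest first]: 91 @ $16.85 + 212 @ $16.05 = $4,935.95
Total COGS = $1,280.60 + $4,935.95 = $6,216.55
Ending inventory: 36 @ $16.05 + 104 @ $16.15 + 159 @ $11.30 = $4,054.10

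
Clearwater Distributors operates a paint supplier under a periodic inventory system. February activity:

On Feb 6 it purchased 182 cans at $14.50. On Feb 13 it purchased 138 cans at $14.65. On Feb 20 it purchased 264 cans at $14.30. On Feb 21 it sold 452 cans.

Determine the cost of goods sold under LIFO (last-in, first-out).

Feb 21, 452 sold [LIFO — newest first]: 264 @ $14.30 + 138 @ $14.65 + 50 @ $14.50 = $6,521.90
Ending inventory: 132 @ $14.50 = $1,914.00

COGS = $6,521.90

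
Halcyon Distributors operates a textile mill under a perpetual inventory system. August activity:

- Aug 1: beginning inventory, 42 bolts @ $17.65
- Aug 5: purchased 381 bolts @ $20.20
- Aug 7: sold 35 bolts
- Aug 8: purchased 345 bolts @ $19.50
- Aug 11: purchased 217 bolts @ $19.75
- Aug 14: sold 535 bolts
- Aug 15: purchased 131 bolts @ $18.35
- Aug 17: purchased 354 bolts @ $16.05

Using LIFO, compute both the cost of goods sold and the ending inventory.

COGS = $11,193.75; ending inventory = $16,342.55

Aug 7, 35 sold [LIFO — newest first]: 35 @ $20.20 = $707.00
Aug 14, 535 sold [LIFO — newest first]: 217 @ $19.75 + 318 @ $19.50 = $10,486.75
Total COGS = $707.00 + $10,486.75 = $11,193.75
Ending inventory: 42 @ $17.65 + 346 @ $20.20 + 27 @ $19.50 + 131 @ $18.35 + 354 @ $16.05 = $16,342.55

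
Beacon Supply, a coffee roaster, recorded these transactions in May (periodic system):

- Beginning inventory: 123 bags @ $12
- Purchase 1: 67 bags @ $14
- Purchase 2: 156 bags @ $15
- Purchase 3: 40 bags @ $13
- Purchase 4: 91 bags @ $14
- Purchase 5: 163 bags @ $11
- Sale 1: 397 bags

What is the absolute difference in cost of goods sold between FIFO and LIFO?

$296

FIFO COGS: 123 @ $12 + 67 @ $14 + 156 @ $15 + 40 @ $13 + 11 @ $14 = $5,428
LIFO COGS: 163 @ $11 + 91 @ $14 + 40 @ $13 + 103 @ $15 = $5,132
Difference = |$5,428 − $5,132| = $296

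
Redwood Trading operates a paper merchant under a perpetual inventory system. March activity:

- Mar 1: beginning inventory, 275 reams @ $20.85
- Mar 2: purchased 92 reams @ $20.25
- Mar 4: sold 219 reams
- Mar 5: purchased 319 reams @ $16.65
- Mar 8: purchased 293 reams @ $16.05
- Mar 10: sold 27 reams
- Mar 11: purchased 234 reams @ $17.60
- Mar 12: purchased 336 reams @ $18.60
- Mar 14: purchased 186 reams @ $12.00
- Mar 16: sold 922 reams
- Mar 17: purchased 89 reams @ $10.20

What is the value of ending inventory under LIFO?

Mar 4, 219 sold [LIFO — newest first]: 92 @ $20.25 + 127 @ $20.85 = $4,510.95
Mar 10, 27 sold [LIFO — newest first]: 27 @ $16.05 = $433.35
Mar 16, 922 sold [LIFO — newest first]: 186 @ $12.00 + 336 @ $18.60 + 234 @ $17.60 + 166 @ $16.05 = $15,264.30
Total COGS = $4,510.95 + $433.35 + $15,264.30 = $20,208.60
Ending inventory: 148 @ $20.85 + 319 @ $16.65 + 100 @ $16.05 + 89 @ $10.20 = $10,909.95
Check: goods available $31,118.55 = COGS $20,208.60 + ending $10,909.95

Ending inventory = $10,909.95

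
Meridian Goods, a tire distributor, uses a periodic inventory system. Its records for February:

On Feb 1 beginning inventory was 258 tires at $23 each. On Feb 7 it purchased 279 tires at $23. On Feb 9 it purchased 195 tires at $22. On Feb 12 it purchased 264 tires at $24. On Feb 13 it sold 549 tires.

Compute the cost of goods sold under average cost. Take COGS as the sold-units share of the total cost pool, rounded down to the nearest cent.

COGS = $12,665.03

Feb 13, sell 549: 549/996 × $22,977.00 → $12,665.03
Ending inventory (cost pool remaining) = $10,311.97
Check: goods available $22,977.00 = COGS $12,665.03 + ending $10,311.97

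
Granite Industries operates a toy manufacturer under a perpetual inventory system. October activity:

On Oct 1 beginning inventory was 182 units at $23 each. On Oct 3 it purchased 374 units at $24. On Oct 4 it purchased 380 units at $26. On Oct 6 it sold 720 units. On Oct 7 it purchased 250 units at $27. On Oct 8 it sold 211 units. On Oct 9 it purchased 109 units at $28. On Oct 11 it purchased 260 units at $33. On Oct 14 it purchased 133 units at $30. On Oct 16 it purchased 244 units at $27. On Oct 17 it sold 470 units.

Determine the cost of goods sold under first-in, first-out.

COGS = $36,342

Oct 6, 720 sold [FIFO — oldest first]: 182 @ $23 + 374 @ $24 + 164 @ $26 = $17,426
Oct 8, 211 sold [FIFO — oldest first]: 211 @ $26 = $5,486
Oct 17, 470 sold [FIFO — oldest first]: 5 @ $26 + 250 @ $27 + 109 @ $28 + 106 @ $33 = $13,430
Total COGS = $17,426 + $5,486 + $13,430 = $36,342
Ending inventory: 154 @ $33 + 133 @ $30 + 244 @ $27 = $15,660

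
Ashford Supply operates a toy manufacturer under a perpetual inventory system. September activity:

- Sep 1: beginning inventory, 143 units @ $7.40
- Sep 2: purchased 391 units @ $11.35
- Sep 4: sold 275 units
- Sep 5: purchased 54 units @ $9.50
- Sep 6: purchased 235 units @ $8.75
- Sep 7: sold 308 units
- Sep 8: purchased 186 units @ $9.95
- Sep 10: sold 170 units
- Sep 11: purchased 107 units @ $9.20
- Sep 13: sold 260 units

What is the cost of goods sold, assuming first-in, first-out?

COGS = $9,952.80

Sep 4, 275 sold [FIFO — oldest first]: 143 @ $7.40 + 132 @ $11.35 = $2,556.40
Sep 7, 308 sold [FIFO — oldest first]: 259 @ $11.35 + 49 @ $9.50 = $3,405.15
Sep 10, 170 sold [FIFO — oldest first]: 5 @ $9.50 + 165 @ $8.75 = $1,491.25
Sep 13, 260 sold [FIFO — oldest first]: 70 @ $8.75 + 186 @ $9.95 + 4 @ $9.20 = $2,500.00
Total COGS = $2,556.40 + $3,405.15 + $1,491.25 + $2,500.00 = $9,952.80
Ending inventory: 103 @ $9.20 = $947.60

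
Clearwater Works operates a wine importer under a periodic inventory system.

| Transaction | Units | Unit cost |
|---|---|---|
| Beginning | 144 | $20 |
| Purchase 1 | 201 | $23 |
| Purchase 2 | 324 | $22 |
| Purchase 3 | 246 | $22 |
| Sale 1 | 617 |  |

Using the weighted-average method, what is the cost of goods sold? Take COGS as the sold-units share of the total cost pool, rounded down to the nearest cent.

COGS = $13,515.33

Sale 1, sell 617: 617/915 × $20,043.00 → $13,515.33
Ending inventory (cost pool remaining) = $6,527.67
Check: goods available $20,043.00 = COGS $13,515.33 + ending $6,527.67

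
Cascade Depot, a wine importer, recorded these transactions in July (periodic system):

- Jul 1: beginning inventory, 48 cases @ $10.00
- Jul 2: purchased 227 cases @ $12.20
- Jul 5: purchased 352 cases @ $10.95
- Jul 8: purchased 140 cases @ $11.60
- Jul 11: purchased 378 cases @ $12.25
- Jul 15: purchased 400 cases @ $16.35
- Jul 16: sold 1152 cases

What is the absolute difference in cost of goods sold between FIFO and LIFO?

$1,884.05

FIFO COGS: 48 @ $10.00 + 227 @ $12.20 + 352 @ $10.95 + 140 @ $11.60 + 378 @ $12.25 + 7 @ $16.35 = $13,472.75
LIFO COGS: 400 @ $16.35 + 378 @ $12.25 + 140 @ $11.60 + 234 @ $10.95 = $15,356.80
Difference = |$13,472.75 − $15,356.80| = $1,884.05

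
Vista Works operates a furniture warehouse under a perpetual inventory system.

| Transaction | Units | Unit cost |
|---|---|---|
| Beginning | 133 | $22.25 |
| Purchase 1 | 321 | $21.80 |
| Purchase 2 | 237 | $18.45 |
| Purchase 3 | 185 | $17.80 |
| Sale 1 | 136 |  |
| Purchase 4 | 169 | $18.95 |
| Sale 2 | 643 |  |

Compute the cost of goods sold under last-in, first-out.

COGS = $14,966.60

Sale 1 (136) [LIFO — newest first]: 136 @ $17.80 = $2,420.80
Sale 2 (643) [LIFO — newest first]: 169 @ $18.95 + 49 @ $17.80 + 237 @ $18.45 + 188 @ $21.80 = $12,545.80
Total COGS = $2,420.80 + $12,545.80 = $14,966.60
Ending inventory: 133 @ $22.25 + 133 @ $21.80 = $5,858.65
Check: goods available $20,825.25 = COGS $14,966.60 + ending $5,858.65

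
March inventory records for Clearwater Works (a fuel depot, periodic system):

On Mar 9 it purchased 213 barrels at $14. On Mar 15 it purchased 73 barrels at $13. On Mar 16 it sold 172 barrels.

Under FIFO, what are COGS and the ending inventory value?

Mar 16, 172 sold [FIFO — oldest first]: 172 @ $14 = $2,408
Ending inventory: 41 @ $14 + 73 @ $13 = $1,523
Check: goods available $3,931 = COGS $2,408 + ending $1,523

COGS = $2,408; ending inventory = $1,523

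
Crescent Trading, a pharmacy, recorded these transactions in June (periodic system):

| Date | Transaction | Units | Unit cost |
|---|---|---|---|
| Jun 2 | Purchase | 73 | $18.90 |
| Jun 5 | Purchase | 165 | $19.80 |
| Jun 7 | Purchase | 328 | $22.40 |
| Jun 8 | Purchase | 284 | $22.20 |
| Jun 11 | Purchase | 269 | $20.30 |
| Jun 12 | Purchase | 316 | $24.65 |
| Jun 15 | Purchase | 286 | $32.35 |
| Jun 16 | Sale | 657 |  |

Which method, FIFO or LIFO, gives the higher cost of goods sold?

FIFO COGS: 73 @ $18.90 + 165 @ $19.80 + 328 @ $22.40 + 91 @ $22.20 = $14,014.10
LIFO COGS: 286 @ $32.35 + 316 @ $24.65 + 55 @ $20.30 = $18,158.00

LIFO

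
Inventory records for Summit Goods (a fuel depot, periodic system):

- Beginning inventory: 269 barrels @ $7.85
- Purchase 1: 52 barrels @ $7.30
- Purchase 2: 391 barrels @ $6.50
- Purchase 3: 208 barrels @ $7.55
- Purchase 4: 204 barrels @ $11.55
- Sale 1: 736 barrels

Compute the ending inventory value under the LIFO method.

Ending inventory = $2,926.75

Sale 1 (736) [LIFO — newest first]: 204 @ $11.55 + 208 @ $7.55 + 324 @ $6.50 = $6,032.60
Ending inventory: 269 @ $7.85 + 52 @ $7.30 + 67 @ $6.50 = $2,926.75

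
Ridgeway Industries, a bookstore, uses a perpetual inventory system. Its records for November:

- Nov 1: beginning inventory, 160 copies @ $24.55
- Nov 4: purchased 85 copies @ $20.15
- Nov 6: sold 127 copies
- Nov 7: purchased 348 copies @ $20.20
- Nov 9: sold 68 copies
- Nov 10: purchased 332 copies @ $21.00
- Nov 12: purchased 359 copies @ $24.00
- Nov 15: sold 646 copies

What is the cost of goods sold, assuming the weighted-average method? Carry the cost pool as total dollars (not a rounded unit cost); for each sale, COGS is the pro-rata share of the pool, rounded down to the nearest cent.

COGS = $18,530.99

After Nov 1: 160 on hand, pool $3,928.00 (≈ $24.5500 each)
After Nov 4: 245 on hand, pool $5,640.75 (≈ $23.0235 each)
Nov 6, sell 127: 127/245 × $5,640.75 → $2,923.98
After Nov 7: 466 on hand, pool $9,746.37 (≈ $20.9150 each)
Nov 9, sell 68: 68/466 × $9,746.37 → $1,422.21
After Nov 10: 730 on hand, pool $15,296.16 (≈ $20.9536 each)
After Nov 12: 1089 on hand, pool $23,912.16 (≈ $21.9579 each)
Nov 15, sell 646: 646/1089 × $23,912.16 → $14,184.80
Total COGS = $2,923.98 + $1,422.21 + $14,184.80 = $18,530.99
Ending inventory (cost pool remaining) = $9,727.36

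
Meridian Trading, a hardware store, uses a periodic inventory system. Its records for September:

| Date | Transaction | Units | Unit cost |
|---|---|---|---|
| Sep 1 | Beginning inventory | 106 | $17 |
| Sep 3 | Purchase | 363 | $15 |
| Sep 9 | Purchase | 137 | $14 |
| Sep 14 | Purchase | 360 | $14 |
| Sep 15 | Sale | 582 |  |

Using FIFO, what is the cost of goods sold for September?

COGS = $8,829

Sep 15, 582 sold [FIFO — oldest first]: 106 @ $17 + 363 @ $15 + 113 @ $14 = $8,829
Ending inventory: 24 @ $14 + 360 @ $14 = $5,376
Check: goods available $14,205 = COGS $8,829 + ending $5,376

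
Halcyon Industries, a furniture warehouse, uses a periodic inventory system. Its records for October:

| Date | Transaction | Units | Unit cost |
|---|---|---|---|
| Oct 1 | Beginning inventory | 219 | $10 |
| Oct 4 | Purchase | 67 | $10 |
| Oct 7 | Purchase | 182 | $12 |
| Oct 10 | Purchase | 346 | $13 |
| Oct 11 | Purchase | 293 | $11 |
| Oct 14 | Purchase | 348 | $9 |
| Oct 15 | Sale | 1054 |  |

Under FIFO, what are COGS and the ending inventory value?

COGS = $12,182; ending inventory = $3,715

Oct 15, 1054 sold [FIFO — oldest first]: 219 @ $10 + 67 @ $10 + 182 @ $12 + 346 @ $13 + 240 @ $11 = $12,182
Ending inventory: 53 @ $11 + 348 @ $9 = $3,715
Check: goods available $15,897 = COGS $12,182 + ending $3,715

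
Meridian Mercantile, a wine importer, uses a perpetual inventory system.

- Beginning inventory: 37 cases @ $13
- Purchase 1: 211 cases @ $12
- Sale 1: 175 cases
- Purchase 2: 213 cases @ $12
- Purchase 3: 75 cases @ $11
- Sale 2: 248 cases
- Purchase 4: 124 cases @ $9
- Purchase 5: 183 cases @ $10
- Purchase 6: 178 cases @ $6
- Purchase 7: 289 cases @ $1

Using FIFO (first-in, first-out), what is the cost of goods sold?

Sale 1 (175) [FIFO — oldest first]: 37 @ $13 + 138 @ $12 = $2,137
Sale 2 (248) [FIFO — oldest first]: 73 @ $12 + 175 @ $12 = $2,976
Total COGS = $2,137 + $2,976 = $5,113
Ending inventory: 38 @ $12 + 75 @ $11 + 124 @ $9 + 183 @ $10 + 178 @ $6 + 289 @ $1 = $5,584
Check: goods available $10,697 = COGS $5,113 + ending $5,584

COGS = $5,113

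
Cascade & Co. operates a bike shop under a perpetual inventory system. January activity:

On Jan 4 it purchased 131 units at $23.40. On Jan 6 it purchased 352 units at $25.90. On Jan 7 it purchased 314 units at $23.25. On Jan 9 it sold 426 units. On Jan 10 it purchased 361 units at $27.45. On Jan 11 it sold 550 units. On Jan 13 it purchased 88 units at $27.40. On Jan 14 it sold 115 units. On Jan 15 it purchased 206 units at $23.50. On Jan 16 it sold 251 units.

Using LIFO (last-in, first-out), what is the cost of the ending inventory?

Jan 9, 426 sold [LIFO — newest first]: 314 @ $23.25 + 112 @ $25.90 = $10,201.30
Jan 11, 550 sold [LIFO — newest first]: 361 @ $27.45 + 189 @ $25.90 = $14,804.55
Jan 14, 115 sold [LIFO — newest first]: 88 @ $27.40 + 27 @ $25.90 = $3,110.50
Jan 16, 251 sold [LIFO — newest first]: 206 @ $23.50 + 24 @ $25.90 + 21 @ $23.40 = $5,954.00
Total COGS = $10,201.30 + $14,804.55 + $3,110.50 + $5,954.00 = $34,070.35
Ending inventory: 110 @ $23.40 = $2,574.00

Ending inventory = $2,574.00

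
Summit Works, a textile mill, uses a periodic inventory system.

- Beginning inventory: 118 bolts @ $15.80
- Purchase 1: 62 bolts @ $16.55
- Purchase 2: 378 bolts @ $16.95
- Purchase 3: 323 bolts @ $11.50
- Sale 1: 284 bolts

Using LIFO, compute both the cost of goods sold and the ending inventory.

Sale 1 (284) [LIFO — newest first]: 284 @ $11.50 = $3,266.00
Ending inventory: 118 @ $15.80 + 62 @ $16.55 + 378 @ $16.95 + 39 @ $11.50 = $9,746.10
Check: goods available $13,012.10 = COGS $3,266.00 + ending $9,746.10

COGS = $3,266.00; ending inventory = $9,746.10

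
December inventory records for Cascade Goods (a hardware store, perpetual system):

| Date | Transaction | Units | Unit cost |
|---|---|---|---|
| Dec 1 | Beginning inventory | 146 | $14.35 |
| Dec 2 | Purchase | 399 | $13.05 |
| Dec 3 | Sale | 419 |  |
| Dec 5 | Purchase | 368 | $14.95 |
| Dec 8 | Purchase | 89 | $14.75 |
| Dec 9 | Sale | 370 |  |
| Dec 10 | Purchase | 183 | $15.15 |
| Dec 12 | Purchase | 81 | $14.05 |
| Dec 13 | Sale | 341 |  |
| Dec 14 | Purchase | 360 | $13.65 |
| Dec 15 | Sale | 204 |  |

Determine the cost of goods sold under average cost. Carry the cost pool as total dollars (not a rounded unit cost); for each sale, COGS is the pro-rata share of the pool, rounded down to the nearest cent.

COGS = $18,870.18

After Dec 1: 146 on hand, pool $2,095.10 (≈ $14.3500 each)
After Dec 2: 545 on hand, pool $7,302.05 (≈ $13.3983 each)
Dec 3, sell 419: 419/545 × $7,302.05 → $5,613.86
After Dec 5: 494 on hand, pool $7,189.79 (≈ $14.5542 each)
After Dec 8: 583 on hand, pool $8,502.54 (≈ $14.5841 each)
Dec 9, sell 370: 370/583 × $8,502.54 → $5,396.12
After Dec 10: 396 on hand, pool $5,878.87 (≈ $14.8456 each)
After Dec 12: 477 on hand, pool $7,016.92 (≈ $14.7105 each)
Dec 13, sell 341: 341/477 × $7,016.92 → $5,016.28
After Dec 14: 496 on hand, pool $6,914.64 (≈ $13.9408 each)
Dec 15, sell 204: 204/496 × $6,914.64 → $2,843.92
Total COGS = $5,613.86 + $5,396.12 + $5,016.28 + $2,843.92 = $18,870.18
Ending inventory (cost pool remaining) = $4,070.72
Check: goods available $22,940.90 = COGS $18,870.18 + ending $4,070.72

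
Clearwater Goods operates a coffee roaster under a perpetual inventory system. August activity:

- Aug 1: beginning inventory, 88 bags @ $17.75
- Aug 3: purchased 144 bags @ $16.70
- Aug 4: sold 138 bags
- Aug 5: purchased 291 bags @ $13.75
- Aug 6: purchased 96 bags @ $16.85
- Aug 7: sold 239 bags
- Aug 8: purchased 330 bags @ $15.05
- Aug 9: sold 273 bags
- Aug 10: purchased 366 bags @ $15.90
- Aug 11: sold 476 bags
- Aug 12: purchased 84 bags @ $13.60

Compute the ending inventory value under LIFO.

Ending inventory = $4,110.85

Aug 4, 138 sold [LIFO — newest first]: 138 @ $16.70 = $2,304.60
Aug 7, 239 sold [LIFO — newest first]: 96 @ $16.85 + 143 @ $13.75 = $3,583.85
Aug 9, 273 sold [LIFO — newest first]: 273 @ $15.05 = $4,108.65
Aug 11, 476 sold [LIFO — newest first]: 366 @ $15.90 + 57 @ $15.05 + 53 @ $13.75 = $7,406.00
Total COGS = $2,304.60 + $3,583.85 + $4,108.65 + $7,406.00 = $17,403.10
Ending inventory: 88 @ $17.75 + 6 @ $16.70 + 95 @ $13.75 + 84 @ $13.60 = $4,110.85
Check: goods available $21,513.95 = COGS $17,403.10 + ending $4,110.85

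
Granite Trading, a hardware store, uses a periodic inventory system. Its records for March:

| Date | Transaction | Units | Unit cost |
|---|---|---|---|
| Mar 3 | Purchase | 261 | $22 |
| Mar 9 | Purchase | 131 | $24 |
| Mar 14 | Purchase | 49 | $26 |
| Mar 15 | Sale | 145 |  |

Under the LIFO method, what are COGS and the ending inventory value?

Mar 15, 145 sold [LIFO — newest first]: 49 @ $26 + 96 @ $24 = $3,578
Ending inventory: 261 @ $22 + 35 @ $24 = $6,582
Check: goods available $10,160 = COGS $3,578 + ending $6,582

COGS = $3,578; ending inventory = $6,582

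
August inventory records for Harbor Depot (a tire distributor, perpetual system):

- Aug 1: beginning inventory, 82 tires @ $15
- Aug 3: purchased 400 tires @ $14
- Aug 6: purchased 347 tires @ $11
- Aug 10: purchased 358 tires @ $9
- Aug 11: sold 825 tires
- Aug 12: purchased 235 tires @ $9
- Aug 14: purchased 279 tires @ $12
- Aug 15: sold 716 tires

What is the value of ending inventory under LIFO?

Aug 11, 825 sold [LIFO — newest first]: 358 @ $9 + 347 @ $11 + 120 @ $14 = $8,719
Aug 15, 716 sold [LIFO — newest first]: 279 @ $12 + 235 @ $9 + 202 @ $14 = $8,291
Total COGS = $8,719 + $8,291 = $17,010
Ending inventory: 82 @ $15 + 78 @ $14 = $2,322

Ending inventory = $2,322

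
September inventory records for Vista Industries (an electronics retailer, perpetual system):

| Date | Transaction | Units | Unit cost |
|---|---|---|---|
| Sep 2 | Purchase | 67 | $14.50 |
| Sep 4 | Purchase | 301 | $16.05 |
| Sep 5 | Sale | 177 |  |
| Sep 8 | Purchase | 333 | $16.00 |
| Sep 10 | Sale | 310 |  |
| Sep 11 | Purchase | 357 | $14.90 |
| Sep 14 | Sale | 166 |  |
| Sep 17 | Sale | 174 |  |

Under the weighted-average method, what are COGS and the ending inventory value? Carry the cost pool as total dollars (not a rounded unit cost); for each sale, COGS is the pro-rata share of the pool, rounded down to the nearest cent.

COGS = $12,920.04; ending inventory = $3,529.81

After Sep 2: 67 on hand, pool $971.50 (≈ $14.5000 each)
After Sep 4: 368 on hand, pool $5,802.55 (≈ $15.7678 each)
Sep 5, sell 177: 177/368 × $5,802.55 → $2,790.90
After Sep 8: 524 on hand, pool $8,339.65 (≈ $15.9154 each)
Sep 10, sell 310: 310/524 × $8,339.65 → $4,933.76
After Sep 11: 571 on hand, pool $8,725.19 (≈ $15.2805 each)
Sep 14, sell 166: 166/571 × $8,725.19 → $2,536.57
Sep 17, sell 174: 174/405 × $6,188.62 → $2,658.81
Total COGS = $2,790.90 + $4,933.76 + $2,536.57 + $2,658.81 = $12,920.04
Ending inventory (cost pool remaining) = $3,529.81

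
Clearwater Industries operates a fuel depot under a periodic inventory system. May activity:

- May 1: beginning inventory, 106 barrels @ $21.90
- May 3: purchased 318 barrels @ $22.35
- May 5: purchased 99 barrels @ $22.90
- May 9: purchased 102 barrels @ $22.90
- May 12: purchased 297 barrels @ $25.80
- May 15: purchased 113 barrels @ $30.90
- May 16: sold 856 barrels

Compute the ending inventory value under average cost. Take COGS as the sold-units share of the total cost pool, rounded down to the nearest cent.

May 16, sell 856: 856/1035 × $25,185.90 → $20,830.07
Ending inventory (cost pool remaining) = $4,355.83

Ending inventory = $4,355.83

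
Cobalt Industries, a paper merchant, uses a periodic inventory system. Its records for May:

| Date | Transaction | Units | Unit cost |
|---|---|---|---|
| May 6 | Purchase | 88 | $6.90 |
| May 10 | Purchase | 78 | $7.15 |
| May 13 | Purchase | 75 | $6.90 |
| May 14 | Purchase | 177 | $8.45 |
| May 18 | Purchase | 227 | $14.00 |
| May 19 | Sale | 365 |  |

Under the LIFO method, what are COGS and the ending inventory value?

May 19, 365 sold [LIFO — newest first]: 227 @ $14.00 + 138 @ $8.45 = $4,344.10
Ending inventory: 88 @ $6.90 + 78 @ $7.15 + 75 @ $6.90 + 39 @ $8.45 = $2,011.95

COGS = $4,344.10; ending inventory = $2,011.95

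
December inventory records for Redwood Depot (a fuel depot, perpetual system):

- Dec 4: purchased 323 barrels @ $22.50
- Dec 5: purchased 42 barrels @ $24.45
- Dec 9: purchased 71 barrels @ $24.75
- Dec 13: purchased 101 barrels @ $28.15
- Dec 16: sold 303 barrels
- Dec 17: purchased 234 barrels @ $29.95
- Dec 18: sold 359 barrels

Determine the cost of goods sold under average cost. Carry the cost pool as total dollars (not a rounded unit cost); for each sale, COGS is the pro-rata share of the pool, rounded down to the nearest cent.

After Dec 4: 323 on hand, pool $7,267.50 (≈ $22.5000 each)
After Dec 5: 365 on hand, pool $8,294.40 (≈ $22.7244 each)
After Dec 9: 436 on hand, pool $10,051.65 (≈ $23.0542 each)
After Dec 13: 537 on hand, pool $12,894.80 (≈ $24.0127 each)
Dec 16, sell 303: 303/537 × $12,894.80 → $7,275.83
After Dec 17: 468 on hand, pool $12,627.27 (≈ $26.9813 each)
Dec 18, sell 359: 359/468 × $12,627.27 → $9,686.30
Total COGS = $7,275.83 + $9,686.30 = $16,962.13
Ending inventory (cost pool remaining) = $2,940.97
Check: goods available $19,903.10 = COGS $16,962.13 + ending $2,940.97

COGS = $16,962.13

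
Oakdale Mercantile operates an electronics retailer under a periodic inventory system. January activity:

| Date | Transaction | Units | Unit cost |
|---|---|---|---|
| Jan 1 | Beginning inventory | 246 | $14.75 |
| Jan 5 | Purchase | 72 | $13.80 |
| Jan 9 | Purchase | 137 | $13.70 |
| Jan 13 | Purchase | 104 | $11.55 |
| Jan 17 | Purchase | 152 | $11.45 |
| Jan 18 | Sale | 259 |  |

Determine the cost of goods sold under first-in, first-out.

Jan 18, 259 sold [FIFO — oldest first]: 246 @ $14.75 + 13 @ $13.80 = $3,807.90
Ending inventory: 59 @ $13.80 + 137 @ $13.70 + 104 @ $11.55 + 152 @ $11.45 = $5,632.70
Check: goods available $9,440.60 = COGS $3,807.90 + ending $5,632.70

COGS = $3,807.90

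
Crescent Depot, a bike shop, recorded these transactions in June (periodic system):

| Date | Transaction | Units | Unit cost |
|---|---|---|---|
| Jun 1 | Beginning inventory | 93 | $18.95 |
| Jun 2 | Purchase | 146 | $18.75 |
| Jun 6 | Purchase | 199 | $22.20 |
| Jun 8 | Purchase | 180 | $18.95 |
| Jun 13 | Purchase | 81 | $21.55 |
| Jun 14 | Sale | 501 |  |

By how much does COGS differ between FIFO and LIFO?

FIFO COGS: 93 @ $18.95 + 146 @ $18.75 + 199 @ $22.20 + 63 @ $18.95 = $10,111.50
LIFO COGS: 81 @ $21.55 + 180 @ $18.95 + 199 @ $22.20 + 41 @ $18.75 = $10,343.10
Difference = |$10,111.50 − $10,343.10| = $231.60

$231.60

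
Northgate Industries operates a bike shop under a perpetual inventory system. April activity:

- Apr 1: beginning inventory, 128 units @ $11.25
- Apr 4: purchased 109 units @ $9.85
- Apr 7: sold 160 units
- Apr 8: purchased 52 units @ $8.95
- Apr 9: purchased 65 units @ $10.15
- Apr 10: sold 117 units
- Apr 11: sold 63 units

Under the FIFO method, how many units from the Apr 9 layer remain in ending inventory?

14

Apr 7, 160 sold [FIFO — oldest first]: 128 @ $11.25 + 32 @ $9.85 = $1,755.20
Apr 10, 117 sold [FIFO — oldest first]: 77 @ $9.85 + 40 @ $8.95 = $1,116.45
Apr 11, 63 sold [FIFO — oldest first]: 12 @ $8.95 + 51 @ $10.15 = $625.05
Total COGS = $1,755.20 + $1,116.45 + $625.05 = $3,496.70
Ending inventory: 14 @ $10.15 = $142.10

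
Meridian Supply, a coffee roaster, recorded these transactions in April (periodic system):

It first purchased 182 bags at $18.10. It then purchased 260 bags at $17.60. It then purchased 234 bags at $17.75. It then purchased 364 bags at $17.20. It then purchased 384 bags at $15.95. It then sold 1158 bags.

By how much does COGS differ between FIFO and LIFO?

$529.90

FIFO COGS: 182 @ $18.10 + 260 @ $17.60 + 234 @ $17.75 + 364 @ $17.20 + 118 @ $15.95 = $20,166.60
LIFO COGS: 384 @ $15.95 + 364 @ $17.20 + 234 @ $17.75 + 176 @ $17.60 = $19,636.70
Difference = |$20,166.60 − $19,636.70| = $529.90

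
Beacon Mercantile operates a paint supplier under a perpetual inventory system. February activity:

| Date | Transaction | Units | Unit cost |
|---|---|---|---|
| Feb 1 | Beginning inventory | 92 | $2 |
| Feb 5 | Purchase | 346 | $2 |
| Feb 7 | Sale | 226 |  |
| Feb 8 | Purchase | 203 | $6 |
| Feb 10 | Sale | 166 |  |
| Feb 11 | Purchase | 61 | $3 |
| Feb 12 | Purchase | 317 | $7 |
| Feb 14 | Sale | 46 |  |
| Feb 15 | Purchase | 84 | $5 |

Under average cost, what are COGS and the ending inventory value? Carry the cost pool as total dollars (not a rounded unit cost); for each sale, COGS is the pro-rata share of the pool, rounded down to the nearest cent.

COGS = $1,357.30; ending inventory = $3,558.70

After Feb 1: 92 on hand, pool $184.00 (≈ $2.0000 each)
After Feb 5: 438 on hand, pool $876.00 (≈ $2.0000 each)
Feb 7, sell 226: 226/438 × $876.00 → $452.00
After Feb 8: 415 on hand, pool $1,642.00 (≈ $3.9566 each)
Feb 10, sell 166: 166/415 × $1,642.00 → $656.80
After Feb 11: 310 on hand, pool $1,168.20 (≈ $3.7684 each)
After Feb 12: 627 on hand, pool $3,387.20 (≈ $5.4022 each)
Feb 14, sell 46: 46/627 × $3,387.20 → $248.50
After Feb 15: 665 on hand, pool $3,558.70 (≈ $5.3514 each)
Total COGS = $452.00 + $656.80 + $248.50 = $1,357.30
Ending inventory (cost pool remaining) = $3,558.70
Check: goods available $4,916.00 = COGS $1,357.30 + ending $3,558.70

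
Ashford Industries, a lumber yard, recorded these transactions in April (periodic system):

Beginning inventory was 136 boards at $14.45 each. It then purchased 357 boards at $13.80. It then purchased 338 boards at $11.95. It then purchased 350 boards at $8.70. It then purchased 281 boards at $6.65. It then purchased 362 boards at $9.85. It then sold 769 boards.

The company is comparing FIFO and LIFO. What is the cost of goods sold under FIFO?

COGS = $10,190.00

FIFO COGS: 136 @ $14.45 + 357 @ $13.80 + 276 @ $11.95 = $10,190.00
LIFO COGS: 362 @ $9.85 + 281 @ $6.65 + 126 @ $8.70 = $6,530.55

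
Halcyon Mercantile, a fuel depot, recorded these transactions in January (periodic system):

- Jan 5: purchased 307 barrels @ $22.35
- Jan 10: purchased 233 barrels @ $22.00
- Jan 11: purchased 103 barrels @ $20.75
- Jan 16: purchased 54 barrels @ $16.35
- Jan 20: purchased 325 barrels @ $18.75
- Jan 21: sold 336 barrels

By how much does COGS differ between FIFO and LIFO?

$1,225.85

FIFO COGS: 307 @ $22.35 + 29 @ $22.00 = $7,499.45
LIFO COGS: 325 @ $18.75 + 11 @ $16.35 = $6,273.60
Difference = |$7,499.45 − $6,273.60| = $1,225.85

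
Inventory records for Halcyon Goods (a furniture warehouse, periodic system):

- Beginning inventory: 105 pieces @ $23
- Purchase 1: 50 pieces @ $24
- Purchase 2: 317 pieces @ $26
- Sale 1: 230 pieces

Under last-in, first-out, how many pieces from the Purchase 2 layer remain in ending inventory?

87

Sale 1 (230) [LIFO — newest first]: 230 @ $26 = $5,980
Ending inventory: 105 @ $23 + 50 @ $24 + 87 @ $26 = $5,877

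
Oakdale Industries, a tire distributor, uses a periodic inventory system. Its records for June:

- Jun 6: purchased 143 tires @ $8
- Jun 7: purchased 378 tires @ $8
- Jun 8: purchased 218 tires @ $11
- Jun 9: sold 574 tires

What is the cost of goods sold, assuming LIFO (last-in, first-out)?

Jun 9, 574 sold [LIFO — newest first]: 218 @ $11 + 356 @ $8 = $5,246
Ending inventory: 143 @ $8 + 22 @ $8 = $1,320
Check: goods available $6,566 = COGS $5,246 + ending $1,320

COGS = $5,246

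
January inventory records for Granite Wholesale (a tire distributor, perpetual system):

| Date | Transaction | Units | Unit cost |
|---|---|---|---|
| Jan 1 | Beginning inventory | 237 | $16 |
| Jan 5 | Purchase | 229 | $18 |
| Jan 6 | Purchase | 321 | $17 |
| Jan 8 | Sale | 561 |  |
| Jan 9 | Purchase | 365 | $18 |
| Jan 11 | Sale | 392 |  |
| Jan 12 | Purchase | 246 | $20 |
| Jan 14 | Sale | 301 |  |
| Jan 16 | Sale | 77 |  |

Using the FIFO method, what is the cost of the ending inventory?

Ending inventory = $1,340

Jan 8, 561 sold [FIFO — oldest first]: 237 @ $16 + 229 @ $18 + 95 @ $17 = $9,529
Jan 11, 392 sold [FIFO — oldest first]: 226 @ $17 + 166 @ $18 = $6,830
Jan 14, 301 sold [FIFO — oldest first]: 199 @ $18 + 102 @ $20 = $5,622
Jan 16, 77 sold [FIFO — oldest first]: 77 @ $20 = $1,540
Total COGS = $9,529 + $6,830 + $5,622 + $1,540 = $23,521
Ending inventory: 67 @ $20 = $1,340
Check: goods available $24,861 = COGS $23,521 + ending $1,340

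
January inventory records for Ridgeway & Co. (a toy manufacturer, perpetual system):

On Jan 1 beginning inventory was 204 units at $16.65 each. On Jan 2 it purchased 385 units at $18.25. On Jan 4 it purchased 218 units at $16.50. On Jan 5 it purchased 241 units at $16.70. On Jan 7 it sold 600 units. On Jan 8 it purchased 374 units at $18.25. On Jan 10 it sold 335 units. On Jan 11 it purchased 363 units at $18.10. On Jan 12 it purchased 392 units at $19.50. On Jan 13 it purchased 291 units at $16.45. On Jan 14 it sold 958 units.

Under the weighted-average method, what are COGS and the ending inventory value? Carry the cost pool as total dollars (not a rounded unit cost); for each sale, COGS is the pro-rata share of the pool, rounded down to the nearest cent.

After Jan 1: 204 on hand, pool $3,396.60 (≈ $16.6500 each)
After Jan 2: 589 on hand, pool $10,422.85 (≈ $17.6958 each)
After Jan 4: 807 on hand, pool $14,019.85 (≈ $17.3728 each)
After Jan 5: 1048 on hand, pool $18,044.55 (≈ $17.2181 each)
Jan 7, sell 600: 600/1048 × $18,044.55 → $10,330.84
After Jan 8: 822 on hand, pool $14,539.21 (≈ $17.6876 each)
Jan 10, sell 335: 335/822 × $14,539.21 → $5,925.34
After Jan 11: 850 on hand, pool $15,184.17 (≈ $17.8637 each)
After Jan 12: 1242 on hand, pool $22,828.17 (≈ $18.3802 each)
After Jan 13: 1533 on hand, pool $27,615.12 (≈ $18.0138 each)
Jan 14, sell 958: 958/1533 × $27,615.12 → $17,257.19
Total COGS = $10,330.84 + $5,925.34 + $17,257.19 = $33,513.37
Ending inventory (cost pool remaining) = $10,357.93

COGS = $33,513.37; ending inventory = $10,357.93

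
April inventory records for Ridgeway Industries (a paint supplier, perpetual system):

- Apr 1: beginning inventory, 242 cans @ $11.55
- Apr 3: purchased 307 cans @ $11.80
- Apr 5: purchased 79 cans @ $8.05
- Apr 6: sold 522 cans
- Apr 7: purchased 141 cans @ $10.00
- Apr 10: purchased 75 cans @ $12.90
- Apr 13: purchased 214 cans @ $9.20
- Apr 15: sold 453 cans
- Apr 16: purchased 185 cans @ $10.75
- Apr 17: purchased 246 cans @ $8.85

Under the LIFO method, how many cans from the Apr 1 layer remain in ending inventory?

Apr 6, 522 sold [LIFO — newest first]: 79 @ $8.05 + 307 @ $11.80 + 136 @ $11.55 = $5,829.35
Apr 15, 453 sold [LIFO — newest first]: 214 @ $9.20 + 75 @ $12.90 + 141 @ $10.00 + 23 @ $11.55 = $4,611.95
Total COGS = $5,829.35 + $4,611.95 = $10,441.30
Ending inventory: 83 @ $11.55 + 185 @ $10.75 + 246 @ $8.85 = $5,124.50
Check: goods available $15,565.80 = COGS $10,441.30 + ending $5,124.50

83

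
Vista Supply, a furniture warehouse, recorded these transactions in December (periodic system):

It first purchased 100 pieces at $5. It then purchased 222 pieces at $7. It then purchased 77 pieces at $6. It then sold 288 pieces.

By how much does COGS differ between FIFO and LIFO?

$123

FIFO COGS: 100 @ $5 + 188 @ $7 = $1,816
LIFO COGS: 77 @ $6 + 211 @ $7 = $1,939
Difference = |$1,816 − $1,939| = $123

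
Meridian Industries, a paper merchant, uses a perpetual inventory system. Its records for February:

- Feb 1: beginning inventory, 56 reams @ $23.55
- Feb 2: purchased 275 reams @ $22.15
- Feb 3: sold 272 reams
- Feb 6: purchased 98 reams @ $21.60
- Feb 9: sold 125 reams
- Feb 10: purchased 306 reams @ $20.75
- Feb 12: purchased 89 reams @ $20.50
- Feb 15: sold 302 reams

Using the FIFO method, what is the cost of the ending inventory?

Ending inventory = $2,571.50

Feb 3, 272 sold [FIFO — oldest first]: 56 @ $23.55 + 216 @ $22.15 = $6,103.20
Feb 9, 125 sold [FIFO — oldest first]: 59 @ $22.15 + 66 @ $21.60 = $2,732.45
Feb 15, 302 sold [FIFO — oldest first]: 32 @ $21.60 + 270 @ $20.75 = $6,293.70
Total COGS = $6,103.20 + $2,732.45 + $6,293.70 = $15,129.35
Ending inventory: 36 @ $20.75 + 89 @ $20.50 = $2,571.50
Check: goods available $17,700.85 = COGS $15,129.35 + ending $2,571.50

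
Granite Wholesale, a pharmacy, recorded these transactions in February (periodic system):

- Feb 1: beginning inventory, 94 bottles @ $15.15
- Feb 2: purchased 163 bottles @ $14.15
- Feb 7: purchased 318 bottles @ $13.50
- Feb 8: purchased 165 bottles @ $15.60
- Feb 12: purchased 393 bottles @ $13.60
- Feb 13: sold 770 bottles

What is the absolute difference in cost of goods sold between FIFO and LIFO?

FIFO COGS: 94 @ $15.15 + 163 @ $14.15 + 318 @ $13.50 + 165 @ $15.60 + 30 @ $13.60 = $11,005.55
LIFO COGS: 393 @ $13.60 + 165 @ $15.60 + 212 @ $13.50 = $10,780.80
Difference = |$11,005.55 − $10,780.80| = $224.75

$224.75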